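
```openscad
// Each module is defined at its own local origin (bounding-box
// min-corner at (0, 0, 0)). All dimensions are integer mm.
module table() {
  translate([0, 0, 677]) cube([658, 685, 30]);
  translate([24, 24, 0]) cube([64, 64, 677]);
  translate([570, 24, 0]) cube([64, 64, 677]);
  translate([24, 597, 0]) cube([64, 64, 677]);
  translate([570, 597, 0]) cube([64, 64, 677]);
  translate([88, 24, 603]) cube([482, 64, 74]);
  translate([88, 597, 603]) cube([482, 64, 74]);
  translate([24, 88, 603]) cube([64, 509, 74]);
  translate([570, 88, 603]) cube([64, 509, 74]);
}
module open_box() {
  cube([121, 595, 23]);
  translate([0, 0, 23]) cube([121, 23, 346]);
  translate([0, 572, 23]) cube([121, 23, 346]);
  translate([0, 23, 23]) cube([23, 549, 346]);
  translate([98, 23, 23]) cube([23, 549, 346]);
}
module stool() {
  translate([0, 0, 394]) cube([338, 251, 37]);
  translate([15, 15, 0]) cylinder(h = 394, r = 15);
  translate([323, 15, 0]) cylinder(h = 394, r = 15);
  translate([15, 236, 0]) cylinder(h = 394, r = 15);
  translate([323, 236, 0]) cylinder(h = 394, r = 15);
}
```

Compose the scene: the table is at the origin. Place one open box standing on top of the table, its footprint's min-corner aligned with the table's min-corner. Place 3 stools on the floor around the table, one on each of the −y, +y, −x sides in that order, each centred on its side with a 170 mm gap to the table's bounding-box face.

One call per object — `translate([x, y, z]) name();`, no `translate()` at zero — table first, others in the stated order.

table();
translate([0, 0, 707]) open_box();
translate([160, -421, 0]) stool();
translate([160, 855, 0]) stool();
translate([-508, 217, 0]) stool();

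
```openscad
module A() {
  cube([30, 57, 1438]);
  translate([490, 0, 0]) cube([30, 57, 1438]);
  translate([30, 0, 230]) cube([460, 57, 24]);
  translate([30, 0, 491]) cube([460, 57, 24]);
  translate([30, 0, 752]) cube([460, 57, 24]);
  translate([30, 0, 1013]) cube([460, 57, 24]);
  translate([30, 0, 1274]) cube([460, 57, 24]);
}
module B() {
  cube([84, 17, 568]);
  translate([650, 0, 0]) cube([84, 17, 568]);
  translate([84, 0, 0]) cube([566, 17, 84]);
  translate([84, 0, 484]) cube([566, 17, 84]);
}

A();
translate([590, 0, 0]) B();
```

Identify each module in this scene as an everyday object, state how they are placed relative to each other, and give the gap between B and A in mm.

The picture frame's nearest face is 70 mm from the ladder's +x face.

A is a ladder. B is a picture frame. The picture frame is on the floor beside the ladder on its +x side. The gap between the picture frame and the ladder is 70 mm.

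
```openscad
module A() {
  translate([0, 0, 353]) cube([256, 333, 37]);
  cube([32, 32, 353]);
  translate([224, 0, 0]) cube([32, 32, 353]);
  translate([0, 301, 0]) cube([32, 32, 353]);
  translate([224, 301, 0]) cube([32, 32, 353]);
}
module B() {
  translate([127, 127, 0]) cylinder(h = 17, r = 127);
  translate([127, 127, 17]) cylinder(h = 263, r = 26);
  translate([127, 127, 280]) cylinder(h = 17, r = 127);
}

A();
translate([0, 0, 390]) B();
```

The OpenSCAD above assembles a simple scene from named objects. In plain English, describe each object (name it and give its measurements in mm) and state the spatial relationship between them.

A is a four-legged stool. The seat is 256×333 mm, 37 mm thick, top at z = 390 mm. It stands on four square legs, each 32×32 mm in cross-section, from z = 0 to the seat underside, each flush with a corner of the seat.

B is a spool: two coaxial disc flanges of radius 127 mm and thickness 17 mm, joined by a core cylinder of radius 26 mm and height 263 mm. The lower flange rests on z = 0 and the three cylinders share a vertical axis.

The spool is on top of the stool.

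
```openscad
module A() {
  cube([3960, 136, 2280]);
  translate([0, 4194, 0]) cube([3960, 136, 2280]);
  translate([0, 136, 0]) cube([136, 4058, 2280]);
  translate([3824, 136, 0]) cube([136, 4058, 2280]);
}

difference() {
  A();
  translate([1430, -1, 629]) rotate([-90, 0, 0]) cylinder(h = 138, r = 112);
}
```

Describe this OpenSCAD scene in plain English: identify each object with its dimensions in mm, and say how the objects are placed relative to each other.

A is a box-shaped house frame (walls only): outside footprint 3960×4330 mm, wall height 2280 mm, wall thickness 136 mm. The two y-facing walls run the full x-width; the two x-facing walls fit between the inner faces of the y-facing walls.

The house frame has a circular hole of radius 112 mm through its front wall, centred at (x = 1430, z = 629).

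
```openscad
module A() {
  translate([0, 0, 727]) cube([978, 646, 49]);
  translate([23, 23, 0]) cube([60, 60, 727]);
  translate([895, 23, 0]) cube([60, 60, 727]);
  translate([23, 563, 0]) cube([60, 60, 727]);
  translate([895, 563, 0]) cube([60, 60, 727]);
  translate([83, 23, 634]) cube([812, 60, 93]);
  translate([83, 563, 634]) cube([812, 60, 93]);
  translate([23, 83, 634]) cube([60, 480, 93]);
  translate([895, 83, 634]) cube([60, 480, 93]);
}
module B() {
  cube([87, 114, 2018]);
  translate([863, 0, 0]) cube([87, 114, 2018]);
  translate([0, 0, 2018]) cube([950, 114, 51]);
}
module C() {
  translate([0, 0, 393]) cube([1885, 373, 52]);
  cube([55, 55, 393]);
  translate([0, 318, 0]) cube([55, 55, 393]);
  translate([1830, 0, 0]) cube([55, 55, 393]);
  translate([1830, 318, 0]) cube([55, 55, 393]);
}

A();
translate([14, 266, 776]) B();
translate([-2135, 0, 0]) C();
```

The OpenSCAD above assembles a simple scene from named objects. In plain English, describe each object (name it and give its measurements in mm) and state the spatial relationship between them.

A is a table: top 978 mm (x) × 646 mm (y), 49 mm thick, upper face at z = 776 mm, on four 60×60 mm square legs, each inset 23 mm from the nearest pair of top edges, running from z = 0 to the bottom of the top. Four apron rails, 60 mm thick and 93 mm tall, run between adjacent legs with their top edges flush with the underside of the top and their outer faces flush with the legs' outer faces.

B is a rectangular door frame: two vertical jambs of 87×114 mm section, 2018 mm tall, with a clear opening 776 mm wide between their inner faces. A header 51 mm tall and 114 mm deep lies on top of the jambs and spans the full outside width.

C is a long wooden bench with a 1885 mm (x) × 373 mm (y) seat, 52 mm thick, its top surface 445 mm above the floor. Four 55 mm square legs at the seat corners, flush with the edges, run from z = 0 to the seat underside.

The door frame is on top of the table, centred. The bench is on the floor beside the table on its −x side.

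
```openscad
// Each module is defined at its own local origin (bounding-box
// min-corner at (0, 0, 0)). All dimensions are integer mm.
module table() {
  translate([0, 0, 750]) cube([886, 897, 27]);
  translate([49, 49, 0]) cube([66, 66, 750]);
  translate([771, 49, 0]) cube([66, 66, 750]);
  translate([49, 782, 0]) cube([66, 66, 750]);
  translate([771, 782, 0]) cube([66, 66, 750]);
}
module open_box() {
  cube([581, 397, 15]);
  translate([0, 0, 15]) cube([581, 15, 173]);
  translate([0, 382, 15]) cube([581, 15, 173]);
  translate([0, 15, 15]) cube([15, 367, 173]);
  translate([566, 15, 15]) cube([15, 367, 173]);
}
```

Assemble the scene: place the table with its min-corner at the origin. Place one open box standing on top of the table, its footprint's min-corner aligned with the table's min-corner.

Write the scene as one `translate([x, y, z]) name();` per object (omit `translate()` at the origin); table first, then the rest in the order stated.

table();
translate([0, 0, 777]) open_box();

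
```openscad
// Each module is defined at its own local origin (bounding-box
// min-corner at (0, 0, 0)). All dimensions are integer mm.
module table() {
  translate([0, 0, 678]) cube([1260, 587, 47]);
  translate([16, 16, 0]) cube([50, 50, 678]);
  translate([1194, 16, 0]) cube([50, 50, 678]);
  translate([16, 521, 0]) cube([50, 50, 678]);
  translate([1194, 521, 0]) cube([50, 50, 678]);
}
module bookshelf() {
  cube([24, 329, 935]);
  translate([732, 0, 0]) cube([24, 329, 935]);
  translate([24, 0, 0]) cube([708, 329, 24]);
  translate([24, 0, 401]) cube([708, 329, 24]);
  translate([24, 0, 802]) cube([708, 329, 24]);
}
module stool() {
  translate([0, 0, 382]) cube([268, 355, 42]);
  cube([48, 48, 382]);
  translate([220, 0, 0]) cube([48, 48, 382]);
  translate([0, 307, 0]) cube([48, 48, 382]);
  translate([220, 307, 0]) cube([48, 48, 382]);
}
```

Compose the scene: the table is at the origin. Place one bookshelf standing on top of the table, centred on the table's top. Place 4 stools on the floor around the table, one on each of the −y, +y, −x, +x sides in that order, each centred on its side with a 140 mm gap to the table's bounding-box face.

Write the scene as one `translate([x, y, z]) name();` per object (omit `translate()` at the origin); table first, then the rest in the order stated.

table();
translate([252, 129, 725]) bookshelf();
translate([496, -495, 0]) stool();
translate([496, 727, 0]) stool();
translate([-408, 116, 0]) stool();
translate([1400, 116, 0]) stool();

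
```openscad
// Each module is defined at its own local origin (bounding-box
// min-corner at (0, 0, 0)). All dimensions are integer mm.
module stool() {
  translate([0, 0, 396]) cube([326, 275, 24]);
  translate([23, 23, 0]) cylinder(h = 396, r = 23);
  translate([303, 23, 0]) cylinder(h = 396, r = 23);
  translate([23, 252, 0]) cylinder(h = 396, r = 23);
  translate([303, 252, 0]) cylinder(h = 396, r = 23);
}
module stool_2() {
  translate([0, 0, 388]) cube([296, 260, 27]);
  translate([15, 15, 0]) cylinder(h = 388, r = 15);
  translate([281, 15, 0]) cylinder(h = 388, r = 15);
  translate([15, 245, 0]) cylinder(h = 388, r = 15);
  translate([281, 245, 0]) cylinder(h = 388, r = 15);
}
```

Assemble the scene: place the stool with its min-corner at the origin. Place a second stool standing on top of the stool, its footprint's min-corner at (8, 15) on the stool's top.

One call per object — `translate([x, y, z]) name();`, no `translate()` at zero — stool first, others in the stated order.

stool();
translate([8, 15, 420]) stool_2();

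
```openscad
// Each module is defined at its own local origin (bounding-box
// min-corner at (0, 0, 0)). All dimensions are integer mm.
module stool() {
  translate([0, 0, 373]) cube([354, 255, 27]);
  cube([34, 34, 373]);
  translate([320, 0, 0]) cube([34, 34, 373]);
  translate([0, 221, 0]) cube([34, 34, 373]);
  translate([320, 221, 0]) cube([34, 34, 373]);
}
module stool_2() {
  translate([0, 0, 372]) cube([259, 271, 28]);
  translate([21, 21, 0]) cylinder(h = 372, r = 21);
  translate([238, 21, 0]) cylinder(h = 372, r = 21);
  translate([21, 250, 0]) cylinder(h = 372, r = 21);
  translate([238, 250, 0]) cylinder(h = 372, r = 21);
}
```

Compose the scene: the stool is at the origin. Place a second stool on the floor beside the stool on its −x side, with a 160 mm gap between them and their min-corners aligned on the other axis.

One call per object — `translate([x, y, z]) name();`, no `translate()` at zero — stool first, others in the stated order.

stool();
translate([-419, 0, 0]) stool_2();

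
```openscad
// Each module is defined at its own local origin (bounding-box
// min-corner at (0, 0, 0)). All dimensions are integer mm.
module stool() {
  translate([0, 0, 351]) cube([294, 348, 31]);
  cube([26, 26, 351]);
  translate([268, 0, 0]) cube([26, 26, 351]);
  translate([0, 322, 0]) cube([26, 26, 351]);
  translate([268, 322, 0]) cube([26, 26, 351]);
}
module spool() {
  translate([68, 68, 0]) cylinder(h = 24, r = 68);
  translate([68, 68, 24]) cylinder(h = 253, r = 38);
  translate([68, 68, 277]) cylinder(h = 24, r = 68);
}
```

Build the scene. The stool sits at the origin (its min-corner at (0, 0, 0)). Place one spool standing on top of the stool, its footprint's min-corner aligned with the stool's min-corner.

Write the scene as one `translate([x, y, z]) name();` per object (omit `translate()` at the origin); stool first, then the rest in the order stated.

stool();
translate([0, 0, 382]) spool();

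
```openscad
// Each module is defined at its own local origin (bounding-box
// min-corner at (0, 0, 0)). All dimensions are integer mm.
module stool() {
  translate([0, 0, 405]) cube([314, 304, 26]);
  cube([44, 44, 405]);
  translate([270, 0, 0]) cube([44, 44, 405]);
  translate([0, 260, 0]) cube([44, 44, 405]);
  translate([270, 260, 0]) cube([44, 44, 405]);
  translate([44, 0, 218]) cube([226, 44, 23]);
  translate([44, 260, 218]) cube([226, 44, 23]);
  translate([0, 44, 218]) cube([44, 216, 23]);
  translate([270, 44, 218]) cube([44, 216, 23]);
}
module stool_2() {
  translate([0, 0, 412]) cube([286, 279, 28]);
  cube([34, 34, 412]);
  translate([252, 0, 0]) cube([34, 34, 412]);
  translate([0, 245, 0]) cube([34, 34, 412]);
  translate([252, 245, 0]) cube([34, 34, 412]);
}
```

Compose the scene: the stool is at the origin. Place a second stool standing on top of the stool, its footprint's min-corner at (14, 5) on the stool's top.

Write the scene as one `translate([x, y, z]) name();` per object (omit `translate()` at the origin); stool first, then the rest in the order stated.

stool();
translate([14, 5, 431]) stool_2();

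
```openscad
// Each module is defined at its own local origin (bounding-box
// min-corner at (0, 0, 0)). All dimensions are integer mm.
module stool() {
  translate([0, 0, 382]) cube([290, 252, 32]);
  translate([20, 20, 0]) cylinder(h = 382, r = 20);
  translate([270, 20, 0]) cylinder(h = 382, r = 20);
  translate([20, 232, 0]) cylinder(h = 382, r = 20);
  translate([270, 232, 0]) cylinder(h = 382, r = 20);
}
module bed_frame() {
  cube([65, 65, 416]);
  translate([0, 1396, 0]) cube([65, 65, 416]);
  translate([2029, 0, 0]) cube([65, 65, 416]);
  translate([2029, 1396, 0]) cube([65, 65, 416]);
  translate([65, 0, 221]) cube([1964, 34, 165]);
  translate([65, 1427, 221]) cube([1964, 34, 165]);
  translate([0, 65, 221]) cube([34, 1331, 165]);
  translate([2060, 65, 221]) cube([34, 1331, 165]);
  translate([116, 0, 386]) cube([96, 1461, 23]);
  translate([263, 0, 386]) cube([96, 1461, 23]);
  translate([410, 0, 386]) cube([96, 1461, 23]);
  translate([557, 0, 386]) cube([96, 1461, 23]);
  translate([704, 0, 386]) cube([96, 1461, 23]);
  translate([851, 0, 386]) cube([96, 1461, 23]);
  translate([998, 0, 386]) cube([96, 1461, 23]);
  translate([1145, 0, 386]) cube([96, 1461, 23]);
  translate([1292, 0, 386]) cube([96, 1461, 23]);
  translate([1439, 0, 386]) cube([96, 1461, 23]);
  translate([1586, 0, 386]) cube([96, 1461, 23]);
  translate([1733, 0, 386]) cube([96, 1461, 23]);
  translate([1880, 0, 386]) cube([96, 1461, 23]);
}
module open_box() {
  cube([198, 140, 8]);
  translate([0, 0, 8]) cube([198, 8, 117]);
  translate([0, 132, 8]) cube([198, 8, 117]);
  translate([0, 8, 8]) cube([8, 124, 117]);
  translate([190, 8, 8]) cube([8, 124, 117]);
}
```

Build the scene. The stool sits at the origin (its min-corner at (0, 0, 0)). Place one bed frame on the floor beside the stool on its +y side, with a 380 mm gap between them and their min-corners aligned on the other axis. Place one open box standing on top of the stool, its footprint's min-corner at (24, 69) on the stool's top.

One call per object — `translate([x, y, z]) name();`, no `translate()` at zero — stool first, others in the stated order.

stool();
translate([0, 632, 0]) bed_frame();
translate([24, 69, 414]) open_box();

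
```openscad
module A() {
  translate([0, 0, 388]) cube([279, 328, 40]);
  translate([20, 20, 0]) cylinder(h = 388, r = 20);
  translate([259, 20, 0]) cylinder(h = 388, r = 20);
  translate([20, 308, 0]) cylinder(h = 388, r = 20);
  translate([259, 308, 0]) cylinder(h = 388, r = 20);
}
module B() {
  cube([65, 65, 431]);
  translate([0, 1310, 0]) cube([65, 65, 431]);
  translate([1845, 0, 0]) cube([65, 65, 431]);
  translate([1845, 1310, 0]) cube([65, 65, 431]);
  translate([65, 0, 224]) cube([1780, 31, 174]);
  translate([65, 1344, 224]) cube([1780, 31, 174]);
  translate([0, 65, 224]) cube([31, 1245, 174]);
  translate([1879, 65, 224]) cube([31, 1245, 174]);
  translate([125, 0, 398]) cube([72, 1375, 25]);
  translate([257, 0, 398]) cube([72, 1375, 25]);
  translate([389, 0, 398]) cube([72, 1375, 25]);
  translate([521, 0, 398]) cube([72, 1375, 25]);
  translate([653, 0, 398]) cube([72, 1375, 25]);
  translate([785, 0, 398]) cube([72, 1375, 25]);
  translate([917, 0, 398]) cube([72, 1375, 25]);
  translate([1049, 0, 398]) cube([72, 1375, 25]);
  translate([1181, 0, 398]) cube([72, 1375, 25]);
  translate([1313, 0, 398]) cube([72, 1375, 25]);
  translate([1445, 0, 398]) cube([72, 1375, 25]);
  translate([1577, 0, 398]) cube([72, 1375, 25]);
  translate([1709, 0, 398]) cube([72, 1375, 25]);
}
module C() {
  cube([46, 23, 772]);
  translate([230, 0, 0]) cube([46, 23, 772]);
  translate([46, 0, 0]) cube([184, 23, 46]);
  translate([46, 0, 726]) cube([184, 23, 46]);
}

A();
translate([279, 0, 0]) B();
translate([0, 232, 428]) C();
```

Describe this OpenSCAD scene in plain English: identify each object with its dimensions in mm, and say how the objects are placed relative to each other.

A is a four-legged stool. The seat is a 279×328×40 mm slab whose top surface is at z = 428 mm; four round legs, each 40 mm in diameter, run from the floor (z = 0) to the underside of the seat, each leg's axis is inset half a diameter from the nearest pair of seat edges (so the leg's bounding box is flush with the corner).

B is a bed frame 1910 mm long (x) by 1375 mm wide (y). Four 65×65 mm corner posts, 431 mm tall, at the corners of the footprint. Four rails of 31 mm thickness and 174 mm height run between adjacent posts with their undersides at z = 224 mm, their outer faces flush with the outside of the frame (the two x-running rails run between the posts' inner faces; the two y-running rails run between the posts' inner faces). 13 slats, each 72 mm wide (x) and 25 mm thick, lie across the top of the two x-running rails, running the full 1375 mm width of the frame in y; the slats are evenly spaced along x between the inner faces of the end posts with equal gaps (rounded down to the nearest mm) at the −x end and between each pair — any rounding remainder accumulates at the +x end.

C is a picture frame with a 184×680 mm rectangular opening (x by z) and a uniform 46 mm border on every side. Frame depth is 23 mm along y. It is built from two vertical stiles running the full outside height and two horizontal rails spanning the gap between the stiles.

The bed frame is against the stool's +x side, with their −y faces flush. The picture frame is on top of the stool.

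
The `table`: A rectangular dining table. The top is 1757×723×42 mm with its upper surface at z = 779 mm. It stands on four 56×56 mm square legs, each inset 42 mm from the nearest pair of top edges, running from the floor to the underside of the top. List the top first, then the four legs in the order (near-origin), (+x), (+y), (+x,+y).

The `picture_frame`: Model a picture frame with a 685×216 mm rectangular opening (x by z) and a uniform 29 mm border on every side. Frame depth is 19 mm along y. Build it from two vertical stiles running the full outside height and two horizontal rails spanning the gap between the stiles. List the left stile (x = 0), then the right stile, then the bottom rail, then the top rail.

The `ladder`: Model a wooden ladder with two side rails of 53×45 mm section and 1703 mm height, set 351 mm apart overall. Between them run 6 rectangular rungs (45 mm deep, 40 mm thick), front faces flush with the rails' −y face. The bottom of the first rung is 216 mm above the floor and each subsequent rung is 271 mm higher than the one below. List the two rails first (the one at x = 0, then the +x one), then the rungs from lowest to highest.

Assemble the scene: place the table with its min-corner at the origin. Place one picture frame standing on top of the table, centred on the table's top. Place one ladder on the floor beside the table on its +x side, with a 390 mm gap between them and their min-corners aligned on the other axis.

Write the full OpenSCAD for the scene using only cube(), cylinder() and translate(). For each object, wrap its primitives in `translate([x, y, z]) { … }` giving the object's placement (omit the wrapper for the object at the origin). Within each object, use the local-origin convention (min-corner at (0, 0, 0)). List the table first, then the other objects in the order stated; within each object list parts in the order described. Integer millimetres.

translate([0, 0, 737]) cube([1757, 723, 42]);
translate([42, 42, 0]) cube([56, 56, 737]);
translate([1659, 42, 0]) cube([56, 56, 737]);
translate([42, 625, 0]) cube([56, 56, 737]);
translate([1659, 625, 0]) cube([56, 56, 737]);
translate([507, 352, 779]) {
  cube([29, 19, 274]);
  translate([714, 0, 0]) cube([29, 19, 274]);
  translate([29, 0, 0]) cube([685, 19, 29]);
  translate([29, 0, 245]) cube([685, 19, 29]);
}
translate([2147, 0, 0]) {
  cube([53, 45, 1703]);
  translate([298, 0, 0]) cube([53, 45, 1703]);
  translate([53, 0, 216]) cube([245, 45, 40]);
  translate([53, 0, 487]) cube([245, 45, 40]);
  translate([53, 0, 758]) cube([245, 45, 40]);
  translate([53, 0, 1029]) cube([245, 45, 40]);
  translate([53, 0, 1300]) cube([245, 45, 40]);
  translate([53, 0, 1571]) cube([245, 45, 40]);
}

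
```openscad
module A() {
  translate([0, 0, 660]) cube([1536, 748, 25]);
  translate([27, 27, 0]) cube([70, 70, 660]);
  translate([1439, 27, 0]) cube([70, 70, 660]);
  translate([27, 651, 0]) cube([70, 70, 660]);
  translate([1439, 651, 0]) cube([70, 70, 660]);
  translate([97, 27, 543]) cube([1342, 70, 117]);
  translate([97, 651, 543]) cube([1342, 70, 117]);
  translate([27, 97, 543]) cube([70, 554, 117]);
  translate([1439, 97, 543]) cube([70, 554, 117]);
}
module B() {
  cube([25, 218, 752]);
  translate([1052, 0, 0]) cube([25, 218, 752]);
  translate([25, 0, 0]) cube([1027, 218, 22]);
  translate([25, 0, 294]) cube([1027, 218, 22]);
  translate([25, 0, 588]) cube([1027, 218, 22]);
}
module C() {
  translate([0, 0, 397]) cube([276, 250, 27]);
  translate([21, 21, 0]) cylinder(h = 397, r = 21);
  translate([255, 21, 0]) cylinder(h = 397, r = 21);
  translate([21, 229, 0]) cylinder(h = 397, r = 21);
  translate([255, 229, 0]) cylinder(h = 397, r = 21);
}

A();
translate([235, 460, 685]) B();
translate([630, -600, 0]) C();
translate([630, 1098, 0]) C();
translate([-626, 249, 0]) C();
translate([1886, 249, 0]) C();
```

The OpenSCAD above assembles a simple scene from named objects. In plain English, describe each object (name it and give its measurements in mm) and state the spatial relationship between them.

A is a rectangular dining table. The top is 1536×748×25 mm with its upper surface at z = 685 mm. It stands on four 70×70 mm square legs, each inset 27 mm from the nearest pair of top edges, running from the floor to the underside of the top. Four apron rails, 70 mm thick and 117 mm tall, run between adjacent legs with their top edges flush with the underside of the top and their outer faces flush with the legs' outer faces.

B is an open bookshelf. Two side panels, each 25 mm thick, 218 mm deep and 752 mm tall, stand 1077 mm apart (outside-to-outside). Between them sit 3 shelves, each 22 mm thick and 218 mm deep, spanning the full gap between the sides. The bottom shelf rests on the floor (its underside at z = 0) and the clear gap between one shelf's top and the next shelf's underside is 272 mm.

C is a four-legged stool. The seat is 276×250 mm, 27 mm thick, top at z = 424 mm. It stands on four round legs, each 42 mm in diameter, from z = 0 to the seat underside, each leg's axis is inset half a diameter from the nearest pair of seat edges (so the leg's bounding box is flush with the corner).

The bookshelf is on top of the table. Four stools sit around the table at the −y, +y, −x, +x sides.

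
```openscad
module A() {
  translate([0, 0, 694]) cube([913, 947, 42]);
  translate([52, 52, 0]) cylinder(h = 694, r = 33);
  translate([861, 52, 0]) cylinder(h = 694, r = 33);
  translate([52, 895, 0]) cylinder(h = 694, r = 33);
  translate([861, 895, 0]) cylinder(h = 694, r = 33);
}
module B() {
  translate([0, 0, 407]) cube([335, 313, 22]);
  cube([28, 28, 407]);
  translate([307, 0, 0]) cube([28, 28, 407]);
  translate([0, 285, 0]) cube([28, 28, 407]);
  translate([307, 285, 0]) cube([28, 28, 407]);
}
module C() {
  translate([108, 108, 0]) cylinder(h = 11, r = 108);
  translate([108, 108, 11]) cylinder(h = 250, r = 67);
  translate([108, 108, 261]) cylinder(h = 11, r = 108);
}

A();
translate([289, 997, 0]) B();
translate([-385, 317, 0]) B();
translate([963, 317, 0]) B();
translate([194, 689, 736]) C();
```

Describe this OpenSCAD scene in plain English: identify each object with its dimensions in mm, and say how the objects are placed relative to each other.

A is a table: top 913 mm (x) × 947 mm (y), 42 mm thick, upper face at z = 736 mm, on four round legs of 66 mm diameter, each leg's bounding box inset 19 mm from the nearest pair of top edges, running from z = 0 to the bottom of the top.

B is a simple wooden stool: a rectangular seat 335 mm (x) by 313 mm (y), 22 mm thick, top face at z = 429 mm, on four square legs, each 28×28 mm in cross-section. The legs rest on z = 0, each flush with a corner of the seat.

C is a spool: two coaxial disc flanges of radius 108 mm and thickness 11 mm, joined by a core cylinder of radius 67 mm and height 250 mm. The lower flange rests on z = 0 and the three cylinders share a vertical axis.

Three stools sit around the table at the +y, −x, +x sides. The spool is on top of the table.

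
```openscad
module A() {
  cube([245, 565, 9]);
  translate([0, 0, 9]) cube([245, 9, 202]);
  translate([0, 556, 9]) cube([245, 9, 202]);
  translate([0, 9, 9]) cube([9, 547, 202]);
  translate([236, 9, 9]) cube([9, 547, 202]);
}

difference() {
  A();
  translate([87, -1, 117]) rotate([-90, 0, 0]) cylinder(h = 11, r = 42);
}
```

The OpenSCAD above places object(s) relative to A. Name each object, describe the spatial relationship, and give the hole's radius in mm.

The subtracted cylinder has r = 42 mm.

A is an open box. The open box has a circular hole through its front wall. The hole's radius is 42 mm.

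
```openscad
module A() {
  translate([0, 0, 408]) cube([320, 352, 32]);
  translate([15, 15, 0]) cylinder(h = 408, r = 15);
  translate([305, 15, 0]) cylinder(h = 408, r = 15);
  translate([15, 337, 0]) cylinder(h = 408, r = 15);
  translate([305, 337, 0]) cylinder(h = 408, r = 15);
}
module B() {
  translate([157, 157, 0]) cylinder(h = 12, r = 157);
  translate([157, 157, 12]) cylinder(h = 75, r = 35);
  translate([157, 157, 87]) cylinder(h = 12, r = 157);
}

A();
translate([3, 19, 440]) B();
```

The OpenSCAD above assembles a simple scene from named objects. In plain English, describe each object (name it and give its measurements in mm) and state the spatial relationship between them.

A is a four-legged stool. The seat is 320×352 mm, 32 mm thick, top at z = 440 mm. It stands on four round legs, each 30 mm in diameter, from z = 0 to the seat underside, each leg's axis is inset half a diameter from the nearest pair of seat edges (so the leg's bounding box is flush with the corner).

B is a spool: two coaxial disc flanges of radius 157 mm and thickness 12 mm, joined by a core cylinder of radius 35 mm and height 75 mm. The lower flange rests on z = 0 and the three cylinders share a vertical axis.

The spool is on top of the stool, centred.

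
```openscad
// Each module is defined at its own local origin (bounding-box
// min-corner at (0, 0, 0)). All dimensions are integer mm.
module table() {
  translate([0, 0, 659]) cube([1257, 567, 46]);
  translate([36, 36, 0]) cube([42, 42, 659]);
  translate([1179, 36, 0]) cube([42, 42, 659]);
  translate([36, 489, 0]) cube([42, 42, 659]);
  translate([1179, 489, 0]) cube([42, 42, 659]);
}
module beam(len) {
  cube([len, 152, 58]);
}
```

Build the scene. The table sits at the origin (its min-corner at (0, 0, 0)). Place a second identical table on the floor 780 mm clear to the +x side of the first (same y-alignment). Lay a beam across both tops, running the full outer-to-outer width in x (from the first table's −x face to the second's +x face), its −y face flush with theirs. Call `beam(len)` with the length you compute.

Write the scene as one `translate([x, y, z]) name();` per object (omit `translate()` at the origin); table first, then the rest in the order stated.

table();
translate([2037, 0, 0]) table();
translate([0, 0, 705]) beam(3294);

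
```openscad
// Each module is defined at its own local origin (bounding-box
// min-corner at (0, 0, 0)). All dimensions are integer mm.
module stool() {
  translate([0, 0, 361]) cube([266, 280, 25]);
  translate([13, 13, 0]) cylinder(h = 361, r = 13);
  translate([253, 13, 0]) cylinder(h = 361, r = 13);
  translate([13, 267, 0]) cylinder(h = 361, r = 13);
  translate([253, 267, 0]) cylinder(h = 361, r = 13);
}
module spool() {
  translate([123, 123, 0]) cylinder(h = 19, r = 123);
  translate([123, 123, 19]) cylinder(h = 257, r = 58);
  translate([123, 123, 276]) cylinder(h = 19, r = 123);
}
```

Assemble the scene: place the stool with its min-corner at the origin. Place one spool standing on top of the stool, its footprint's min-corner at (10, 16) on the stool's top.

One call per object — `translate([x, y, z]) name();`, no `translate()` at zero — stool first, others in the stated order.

stool();
translate([10, 16, 386]) spool();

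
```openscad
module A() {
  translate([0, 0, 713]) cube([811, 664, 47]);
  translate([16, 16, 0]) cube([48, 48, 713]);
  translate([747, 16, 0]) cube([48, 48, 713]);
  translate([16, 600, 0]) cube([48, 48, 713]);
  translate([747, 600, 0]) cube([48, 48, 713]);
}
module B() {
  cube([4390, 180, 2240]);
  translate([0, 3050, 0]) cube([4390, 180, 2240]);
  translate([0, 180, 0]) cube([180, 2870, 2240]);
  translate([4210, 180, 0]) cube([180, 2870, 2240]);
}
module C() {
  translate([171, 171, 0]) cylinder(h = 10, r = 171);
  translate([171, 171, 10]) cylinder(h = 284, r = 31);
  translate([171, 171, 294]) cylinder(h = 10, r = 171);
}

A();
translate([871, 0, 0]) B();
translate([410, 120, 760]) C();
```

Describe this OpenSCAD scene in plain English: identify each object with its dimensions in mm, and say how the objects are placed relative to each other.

A is a table: top 811 mm (x) × 664 mm (y), 47 mm thick, upper face at z = 760 mm, on four 48×48 mm square legs, each inset 16 mm from the nearest pair of top edges, running from z = 0 to the bottom of the top.

B is the wall frame of a small rectangular building: four walls, each 2240 mm tall and 180 mm thick, enclosing a footprint 4390 mm (x) by 3230 mm (y) outside-to-outside, with no floor or roof. The front and back walls (the −y and +y sides) span the full width; the two side walls fit between them.

C is a spool: two coaxial disc flanges of radius 171 mm and thickness 10 mm, joined by a core cylinder of radius 31 mm and height 284 mm. The lower flange rests on z = 0 and the three cylinders share a vertical axis.

The house frame is on the floor beside the table on its +x side. The spool is on top of the table.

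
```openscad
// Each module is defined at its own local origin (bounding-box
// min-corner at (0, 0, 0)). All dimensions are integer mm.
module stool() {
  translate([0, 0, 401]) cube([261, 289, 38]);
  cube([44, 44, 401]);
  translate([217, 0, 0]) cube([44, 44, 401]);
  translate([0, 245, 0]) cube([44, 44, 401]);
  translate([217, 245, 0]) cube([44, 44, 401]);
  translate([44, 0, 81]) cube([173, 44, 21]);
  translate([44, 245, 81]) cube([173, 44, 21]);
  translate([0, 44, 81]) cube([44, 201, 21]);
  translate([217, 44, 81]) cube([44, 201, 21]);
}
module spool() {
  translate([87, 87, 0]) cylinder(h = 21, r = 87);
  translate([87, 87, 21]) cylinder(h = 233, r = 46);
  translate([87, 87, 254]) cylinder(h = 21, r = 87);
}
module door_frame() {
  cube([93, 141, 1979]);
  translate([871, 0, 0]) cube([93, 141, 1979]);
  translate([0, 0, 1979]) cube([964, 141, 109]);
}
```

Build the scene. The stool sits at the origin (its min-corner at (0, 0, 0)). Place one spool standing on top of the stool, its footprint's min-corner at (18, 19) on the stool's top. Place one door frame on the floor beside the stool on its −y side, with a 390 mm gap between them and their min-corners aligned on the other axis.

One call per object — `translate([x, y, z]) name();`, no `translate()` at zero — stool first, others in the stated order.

stool();
translate([18, 19, 439]) spool();
translate([0, -531, 0]) door_frame();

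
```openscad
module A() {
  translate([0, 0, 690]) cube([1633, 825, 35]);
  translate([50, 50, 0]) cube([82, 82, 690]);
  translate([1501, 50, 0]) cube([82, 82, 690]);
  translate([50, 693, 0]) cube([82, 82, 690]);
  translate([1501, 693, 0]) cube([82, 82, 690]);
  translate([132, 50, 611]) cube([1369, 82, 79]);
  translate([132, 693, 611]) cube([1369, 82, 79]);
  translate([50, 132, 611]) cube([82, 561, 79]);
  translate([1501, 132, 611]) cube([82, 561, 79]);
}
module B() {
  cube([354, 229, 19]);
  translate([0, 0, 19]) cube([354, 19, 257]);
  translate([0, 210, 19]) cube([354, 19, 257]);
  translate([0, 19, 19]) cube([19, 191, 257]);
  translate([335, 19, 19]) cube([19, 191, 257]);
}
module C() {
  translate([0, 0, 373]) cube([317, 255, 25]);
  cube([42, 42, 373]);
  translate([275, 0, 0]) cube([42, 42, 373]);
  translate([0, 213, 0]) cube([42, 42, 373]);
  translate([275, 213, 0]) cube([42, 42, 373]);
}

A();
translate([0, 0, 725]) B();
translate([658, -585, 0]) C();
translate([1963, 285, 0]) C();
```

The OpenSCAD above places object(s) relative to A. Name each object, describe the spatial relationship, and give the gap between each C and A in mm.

Each stool's nearest face is 330 mm from the table's bounding box.

A is a table. B is an open box. C is a stool. The open box is on top of the table. Two stools sit around the table at the −y, +x sides. The gap between each stool and the table is 330 mm.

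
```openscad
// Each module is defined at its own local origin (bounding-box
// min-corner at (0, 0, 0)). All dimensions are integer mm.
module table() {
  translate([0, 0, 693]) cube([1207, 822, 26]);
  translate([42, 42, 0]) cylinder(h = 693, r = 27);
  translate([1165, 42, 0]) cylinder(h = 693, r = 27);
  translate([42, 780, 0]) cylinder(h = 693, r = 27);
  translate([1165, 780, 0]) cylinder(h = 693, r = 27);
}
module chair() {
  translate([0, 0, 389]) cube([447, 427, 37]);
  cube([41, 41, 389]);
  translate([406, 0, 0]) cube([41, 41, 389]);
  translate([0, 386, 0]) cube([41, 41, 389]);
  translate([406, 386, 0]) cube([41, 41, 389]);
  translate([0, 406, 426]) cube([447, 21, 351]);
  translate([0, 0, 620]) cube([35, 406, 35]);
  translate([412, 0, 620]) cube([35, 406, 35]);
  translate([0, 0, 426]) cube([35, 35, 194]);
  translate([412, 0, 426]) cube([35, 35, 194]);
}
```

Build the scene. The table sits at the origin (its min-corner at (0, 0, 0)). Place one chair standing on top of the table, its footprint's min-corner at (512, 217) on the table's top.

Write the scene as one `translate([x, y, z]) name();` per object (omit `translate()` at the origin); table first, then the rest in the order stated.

table();
translate([512, 217, 719]) chair();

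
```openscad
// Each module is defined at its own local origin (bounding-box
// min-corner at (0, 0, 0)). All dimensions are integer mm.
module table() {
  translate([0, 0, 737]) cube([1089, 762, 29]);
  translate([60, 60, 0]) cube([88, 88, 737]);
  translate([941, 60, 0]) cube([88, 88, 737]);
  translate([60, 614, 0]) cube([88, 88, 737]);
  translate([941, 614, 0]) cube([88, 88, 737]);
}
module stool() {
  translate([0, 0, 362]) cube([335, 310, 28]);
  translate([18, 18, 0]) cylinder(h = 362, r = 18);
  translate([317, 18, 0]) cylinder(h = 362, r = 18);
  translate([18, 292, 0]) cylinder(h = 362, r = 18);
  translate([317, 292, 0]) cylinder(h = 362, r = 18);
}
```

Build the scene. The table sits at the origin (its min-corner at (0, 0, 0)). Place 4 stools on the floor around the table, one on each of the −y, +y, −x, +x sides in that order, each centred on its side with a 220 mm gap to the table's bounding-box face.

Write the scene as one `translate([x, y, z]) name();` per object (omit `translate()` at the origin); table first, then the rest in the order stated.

table();
translate([377, -530, 0]) stool();
translate([377, 982, 0]) stool();
translate([-555, 226, 0]) stool();
translate([1309, 226, 0]) stool();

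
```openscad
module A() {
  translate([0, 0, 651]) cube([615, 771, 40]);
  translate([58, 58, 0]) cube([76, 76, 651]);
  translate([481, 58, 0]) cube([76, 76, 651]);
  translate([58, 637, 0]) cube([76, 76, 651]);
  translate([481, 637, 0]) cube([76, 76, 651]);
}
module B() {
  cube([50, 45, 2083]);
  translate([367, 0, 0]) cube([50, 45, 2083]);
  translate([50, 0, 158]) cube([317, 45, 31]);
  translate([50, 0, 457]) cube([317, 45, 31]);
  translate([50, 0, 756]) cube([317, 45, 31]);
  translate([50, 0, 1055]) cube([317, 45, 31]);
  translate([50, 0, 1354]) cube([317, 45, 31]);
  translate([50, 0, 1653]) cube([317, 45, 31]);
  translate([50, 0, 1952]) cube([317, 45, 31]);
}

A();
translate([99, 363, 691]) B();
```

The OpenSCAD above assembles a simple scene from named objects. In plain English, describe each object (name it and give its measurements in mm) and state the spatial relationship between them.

A is a table with a 615×771 mm rectangular top, 40 mm thick, top surface at z = 691 mm, supported by four 76×76 mm square legs, each inset 58 mm from the nearest pair of top edges, running from the floor.

B is a wooden ladder with two side rails of 50×45 mm section and 2083 mm height, set 417 mm apart overall. Between them run 7 rectangular rungs (45 mm deep, 31 mm thick), front faces flush with the rails' −y face. The bottom of the first rung is 158 mm above the floor and each subsequent rung is 299 mm higher than the one below.

The ladder is on top of the table, centred.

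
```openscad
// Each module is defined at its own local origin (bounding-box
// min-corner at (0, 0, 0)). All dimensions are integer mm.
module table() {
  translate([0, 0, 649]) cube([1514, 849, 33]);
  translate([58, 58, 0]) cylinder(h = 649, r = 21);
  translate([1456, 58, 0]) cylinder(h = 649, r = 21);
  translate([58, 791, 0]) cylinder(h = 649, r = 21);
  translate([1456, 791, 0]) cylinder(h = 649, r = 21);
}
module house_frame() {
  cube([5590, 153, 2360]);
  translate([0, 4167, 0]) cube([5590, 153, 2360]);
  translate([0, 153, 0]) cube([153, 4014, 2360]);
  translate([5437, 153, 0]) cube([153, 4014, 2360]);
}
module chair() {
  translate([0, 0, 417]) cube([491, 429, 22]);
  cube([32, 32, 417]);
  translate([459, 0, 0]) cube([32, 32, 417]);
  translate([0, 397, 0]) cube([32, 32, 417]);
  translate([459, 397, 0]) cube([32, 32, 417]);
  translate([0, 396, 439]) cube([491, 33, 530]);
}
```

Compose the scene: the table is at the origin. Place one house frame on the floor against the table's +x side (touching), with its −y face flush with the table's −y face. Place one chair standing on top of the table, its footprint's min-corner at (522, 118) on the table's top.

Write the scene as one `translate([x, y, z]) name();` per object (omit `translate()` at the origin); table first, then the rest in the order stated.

table();
translate([1514, 0, 0]) house_frame();
translate([522, 118, 682]) chair();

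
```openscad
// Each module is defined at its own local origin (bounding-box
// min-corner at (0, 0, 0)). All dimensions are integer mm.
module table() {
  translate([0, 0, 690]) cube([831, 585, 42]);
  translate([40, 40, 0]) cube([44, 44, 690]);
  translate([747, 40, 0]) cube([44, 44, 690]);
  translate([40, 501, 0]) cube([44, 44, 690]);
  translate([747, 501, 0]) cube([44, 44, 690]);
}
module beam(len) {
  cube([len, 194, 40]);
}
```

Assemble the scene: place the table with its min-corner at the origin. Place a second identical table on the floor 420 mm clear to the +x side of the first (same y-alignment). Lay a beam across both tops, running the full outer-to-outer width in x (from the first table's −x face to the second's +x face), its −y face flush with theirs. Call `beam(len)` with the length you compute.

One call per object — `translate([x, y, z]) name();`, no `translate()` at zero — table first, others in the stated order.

table();
translate([1251, 0, 0]) table();
translate([0, 0, 732]) beam(2082);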